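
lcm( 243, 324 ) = 972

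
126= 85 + 41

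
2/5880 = 1/2940 = 0.00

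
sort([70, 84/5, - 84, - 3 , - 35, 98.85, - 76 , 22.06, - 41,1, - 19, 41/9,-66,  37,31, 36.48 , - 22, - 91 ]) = [ - 91, - 84, - 76, - 66, - 41,  -  35, - 22, - 19, - 3,1, 41/9,  84/5 , 22.06,31, 36.48, 37, 70, 98.85]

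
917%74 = 29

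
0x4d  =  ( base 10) 77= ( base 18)45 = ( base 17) 49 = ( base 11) 70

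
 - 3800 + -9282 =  - 13082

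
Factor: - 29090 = -2^1 * 5^1*2909^1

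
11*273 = 3003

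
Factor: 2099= 2099^1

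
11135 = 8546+2589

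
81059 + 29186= 110245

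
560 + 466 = 1026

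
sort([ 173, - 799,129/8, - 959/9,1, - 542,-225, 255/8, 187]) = [ - 799, - 542, - 225, - 959/9 , 1,  129/8,  255/8, 173, 187]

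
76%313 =76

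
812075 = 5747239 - 4935164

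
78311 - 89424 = -11113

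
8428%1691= 1664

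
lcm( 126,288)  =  2016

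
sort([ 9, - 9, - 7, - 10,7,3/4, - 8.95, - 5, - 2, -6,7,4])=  [ - 10, - 9, - 8.95, - 7, - 6,  -  5,  -  2,3/4 , 4, 7, 7,9] 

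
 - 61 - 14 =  - 75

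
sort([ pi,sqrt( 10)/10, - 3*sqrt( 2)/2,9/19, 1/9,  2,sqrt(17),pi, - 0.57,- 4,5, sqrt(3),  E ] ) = [-4, - 3*sqrt( 2 )/2, - 0.57, 1/9,sqrt( 10)/10, 9/19, sqrt( 3), 2 , E , pi,pi, sqrt( 17 ),  5]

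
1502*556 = 835112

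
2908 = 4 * 727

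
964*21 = 20244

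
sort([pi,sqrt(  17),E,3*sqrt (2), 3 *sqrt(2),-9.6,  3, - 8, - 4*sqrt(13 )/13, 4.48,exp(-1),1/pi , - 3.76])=[  -  9.6, - 8,-3.76,- 4*sqrt( 13)/13, 1/pi, exp( - 1 ),E, 3,pi, sqrt(17), 3*sqrt( 2) , 3*  sqrt( 2),4.48]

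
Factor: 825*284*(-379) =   -  2^2*3^1*5^2*11^1*71^1*379^1 = - 88799700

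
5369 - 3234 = 2135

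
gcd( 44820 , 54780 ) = 4980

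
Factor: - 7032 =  - 2^3*3^1 *293^1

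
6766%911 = 389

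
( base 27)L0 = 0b1000110111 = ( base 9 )700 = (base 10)567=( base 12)3b3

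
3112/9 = 345 + 7/9 =345.78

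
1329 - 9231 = - 7902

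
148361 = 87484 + 60877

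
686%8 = 6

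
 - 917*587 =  - 538279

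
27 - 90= - 63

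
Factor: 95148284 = 2^2*7^1*11^1*308923^1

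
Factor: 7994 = 2^1*7^1*571^1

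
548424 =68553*8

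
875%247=134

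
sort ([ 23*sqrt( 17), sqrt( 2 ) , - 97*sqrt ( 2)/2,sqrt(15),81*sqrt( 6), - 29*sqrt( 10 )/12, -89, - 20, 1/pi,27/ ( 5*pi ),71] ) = [-89,- 97*sqrt (2 ) /2,-20,  -  29*sqrt(10 )/12  ,  1/pi,sqrt(2 ), 27/( 5*pi ) , sqrt(15),71,23 *sqrt (17),81* sqrt( 6) ] 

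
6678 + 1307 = 7985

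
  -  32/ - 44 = 8/11 = 0.73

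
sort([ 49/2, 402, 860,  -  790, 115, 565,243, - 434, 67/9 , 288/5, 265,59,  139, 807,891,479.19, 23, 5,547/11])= [ - 790, - 434,  5 , 67/9, 23 , 49/2,547/11, 288/5, 59,115, 139, 243, 265,  402, 479.19 , 565, 807,860, 891 ] 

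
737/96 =737/96 = 7.68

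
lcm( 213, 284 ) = 852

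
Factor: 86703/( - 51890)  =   - 2^( - 1)*3^1*5^( - 1 )*5189^(-1 )*28901^1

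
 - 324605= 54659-379264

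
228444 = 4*57111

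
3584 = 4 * 896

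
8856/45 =196 + 4/5 = 196.80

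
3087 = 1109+1978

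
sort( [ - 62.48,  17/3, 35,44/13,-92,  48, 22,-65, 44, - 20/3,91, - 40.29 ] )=[-92,-65, - 62.48, - 40.29, - 20/3,44/13, 17/3 , 22,35,44, 48,91 ]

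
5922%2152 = 1618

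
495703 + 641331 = 1137034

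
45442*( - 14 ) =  - 636188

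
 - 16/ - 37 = 16/37= 0.43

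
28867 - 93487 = - 64620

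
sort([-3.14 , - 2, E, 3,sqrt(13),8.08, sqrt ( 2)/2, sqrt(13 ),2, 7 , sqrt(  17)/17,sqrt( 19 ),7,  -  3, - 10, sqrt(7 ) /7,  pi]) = [ - 10,-3.14 ,-3 , - 2,  sqrt(17) /17 , sqrt( 7 )/7,sqrt( 2 )/2, 2 , E, 3, pi, sqrt( 13),  sqrt(13), sqrt(19 ),  7, 7 , 8.08]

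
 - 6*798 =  - 4788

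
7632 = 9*848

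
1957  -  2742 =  -785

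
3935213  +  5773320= 9708533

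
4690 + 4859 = 9549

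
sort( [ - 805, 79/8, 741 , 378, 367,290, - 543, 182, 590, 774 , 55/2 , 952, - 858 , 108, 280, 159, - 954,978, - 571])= [ - 954, - 858 , - 805, - 571,-543 , 79/8, 55/2,  108,159, 182 , 280,290, 367 , 378, 590,  741, 774,952, 978]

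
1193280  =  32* 37290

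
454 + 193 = 647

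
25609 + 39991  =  65600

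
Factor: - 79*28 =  - 2212 = - 2^2*7^1*79^1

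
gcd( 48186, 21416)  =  5354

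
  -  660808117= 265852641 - 926660758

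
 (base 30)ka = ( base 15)2aa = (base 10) 610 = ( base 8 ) 1142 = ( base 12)42A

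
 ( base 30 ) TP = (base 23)1fl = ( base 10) 895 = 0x37f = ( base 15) 3ea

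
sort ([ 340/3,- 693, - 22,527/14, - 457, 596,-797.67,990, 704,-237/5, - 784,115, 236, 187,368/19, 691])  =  [ - 797.67, - 784,-693, -457, - 237/5, - 22,368/19,527/14,340/3, 115,187, 236,596 , 691, 704,990]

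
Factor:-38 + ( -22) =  - 2^2*3^1*5^1 = -  60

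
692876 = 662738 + 30138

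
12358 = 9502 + 2856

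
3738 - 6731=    - 2993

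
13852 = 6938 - -6914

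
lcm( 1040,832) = 4160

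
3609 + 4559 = 8168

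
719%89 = 7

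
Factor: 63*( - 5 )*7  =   - 2205= -3^2*5^1*7^2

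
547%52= 27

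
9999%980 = 199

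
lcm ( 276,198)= 9108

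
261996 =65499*4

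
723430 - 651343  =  72087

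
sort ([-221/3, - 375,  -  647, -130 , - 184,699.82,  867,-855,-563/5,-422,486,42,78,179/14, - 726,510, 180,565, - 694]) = [  -  855, - 726,-694,  -  647,-422, - 375,  -  184, - 130, - 563/5,-221/3, 179/14, 42 , 78 , 180,486,510,565 , 699.82, 867] 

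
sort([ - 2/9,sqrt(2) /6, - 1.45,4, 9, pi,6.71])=[ - 1.45, - 2/9 , sqrt( 2 )/6,  pi,  4, 6.71, 9] 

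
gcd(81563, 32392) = 1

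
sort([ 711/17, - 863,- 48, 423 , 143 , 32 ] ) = [-863, - 48, 32,711/17,143, 423 ]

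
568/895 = 568/895 =0.63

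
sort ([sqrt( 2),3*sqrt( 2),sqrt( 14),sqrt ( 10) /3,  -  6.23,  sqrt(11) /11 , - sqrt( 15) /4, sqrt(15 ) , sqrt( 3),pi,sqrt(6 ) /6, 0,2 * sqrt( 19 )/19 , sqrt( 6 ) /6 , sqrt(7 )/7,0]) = [ - 6.23, - sqrt(15)/4,0,0 , sqrt( 11) /11  ,  sqrt(7) /7,  sqrt(6 ) /6 , sqrt( 6 )/6 , 2 * sqrt( 19 )/19, sqrt( 10)/3,  sqrt(2),sqrt( 3) , pi,sqrt ( 14 ),sqrt( 15), 3*sqrt(  2 ) ] 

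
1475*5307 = 7827825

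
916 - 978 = - 62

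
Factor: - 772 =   -  2^2 * 193^1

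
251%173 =78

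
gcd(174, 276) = 6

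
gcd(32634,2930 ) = 2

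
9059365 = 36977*245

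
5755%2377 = 1001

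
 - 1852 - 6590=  - 8442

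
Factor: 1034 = 2^1*11^1*47^1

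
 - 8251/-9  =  8251/9 = 916.78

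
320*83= 26560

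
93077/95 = 979 + 72/95=979.76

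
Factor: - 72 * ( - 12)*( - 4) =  - 2^7*3^3 = -  3456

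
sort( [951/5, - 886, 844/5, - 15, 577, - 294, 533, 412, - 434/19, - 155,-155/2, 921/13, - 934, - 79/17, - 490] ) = [ - 934, - 886, - 490 , - 294, - 155 , - 155/2, - 434/19,  -  15, -79/17, 921/13, 844/5, 951/5, 412 , 533, 577 ]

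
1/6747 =1/6747 =0.00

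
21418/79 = 271 + 9/79 = 271.11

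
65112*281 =18296472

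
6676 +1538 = 8214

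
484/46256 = 121/11564 = 0.01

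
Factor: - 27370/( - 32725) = 46/55= 2^1 * 5^(  -  1 )*11^( - 1)*23^1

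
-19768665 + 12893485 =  - 6875180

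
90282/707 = 127 + 493/707 =127.70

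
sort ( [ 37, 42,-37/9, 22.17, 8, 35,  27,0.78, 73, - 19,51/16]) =[-19, - 37/9, 0.78, 51/16 , 8, 22.17 , 27, 35, 37,42,73] 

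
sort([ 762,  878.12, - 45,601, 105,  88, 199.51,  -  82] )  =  [ - 82, - 45, 88,105,199.51, 601,  762,878.12]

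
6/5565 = 2/1855 = 0.00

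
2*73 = 146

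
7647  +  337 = 7984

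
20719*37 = 766603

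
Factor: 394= 2^1 * 197^1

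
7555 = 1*7555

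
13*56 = 728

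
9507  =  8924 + 583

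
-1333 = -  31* 43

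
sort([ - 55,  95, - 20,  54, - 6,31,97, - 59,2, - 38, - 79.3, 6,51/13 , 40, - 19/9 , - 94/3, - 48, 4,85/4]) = [ - 79.3, - 59 , - 55, - 48, - 38,-94/3,-20, - 6, - 19/9, 2 , 51/13,4,6,85/4, 31 , 40 , 54,95,97]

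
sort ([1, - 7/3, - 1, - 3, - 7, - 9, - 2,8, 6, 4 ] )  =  [ - 9, - 7 ,-3, - 7/3 ,-2, - 1,1, 4,6,8 ]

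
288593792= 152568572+136025220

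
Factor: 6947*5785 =5^1 * 13^1 * 89^1*6947^1 = 40188395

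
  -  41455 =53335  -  94790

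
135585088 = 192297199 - 56712111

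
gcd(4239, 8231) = 1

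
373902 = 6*62317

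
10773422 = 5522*1951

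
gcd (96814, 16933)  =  1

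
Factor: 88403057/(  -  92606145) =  - 3^( - 1) * 5^( - 1)*31^( - 1 )*199153^( - 1)*88403057^1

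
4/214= 2/107 = 0.02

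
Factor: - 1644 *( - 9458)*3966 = 61667143632 = 2^4 * 3^2*137^1*661^1*4729^1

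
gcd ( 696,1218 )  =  174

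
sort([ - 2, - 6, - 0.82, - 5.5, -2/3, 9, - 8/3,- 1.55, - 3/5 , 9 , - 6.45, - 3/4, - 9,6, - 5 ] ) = [ - 9, - 6.45, -6, - 5.5, - 5, - 8/3,-2,- 1.55, - 0.82,- 3/4,-2/3, - 3/5,6,9, 9]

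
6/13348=3/6674= 0.00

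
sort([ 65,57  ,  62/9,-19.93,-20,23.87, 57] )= [ - 20, - 19.93,62/9, 23.87,57,57,65]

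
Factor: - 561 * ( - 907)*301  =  3^1*7^1 * 11^1  *  17^1*43^1 * 907^1 = 153156927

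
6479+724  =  7203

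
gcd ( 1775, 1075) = 25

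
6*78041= 468246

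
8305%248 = 121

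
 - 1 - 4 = -5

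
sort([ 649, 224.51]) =[ 224.51, 649]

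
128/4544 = 2/71   =  0.03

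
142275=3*47425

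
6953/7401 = 6953/7401 = 0.94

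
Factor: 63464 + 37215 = 83^1*1213^1 = 100679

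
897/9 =99 + 2/3 = 99.67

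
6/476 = 3/238 = 0.01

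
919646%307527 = 304592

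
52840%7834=5836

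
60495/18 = 3360 + 5/6 = 3360.83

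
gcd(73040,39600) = 880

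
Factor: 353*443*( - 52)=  - 2^2*13^1*353^1*443^1 = -8131708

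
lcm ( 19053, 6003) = 438219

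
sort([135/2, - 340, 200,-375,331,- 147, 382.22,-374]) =[ - 375,-374, - 340,-147, 135/2,200, 331 , 382.22]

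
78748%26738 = 25272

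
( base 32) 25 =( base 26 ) 2H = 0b1000101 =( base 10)69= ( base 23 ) 30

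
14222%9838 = 4384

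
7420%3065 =1290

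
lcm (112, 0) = 0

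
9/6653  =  9/6653  =  0.00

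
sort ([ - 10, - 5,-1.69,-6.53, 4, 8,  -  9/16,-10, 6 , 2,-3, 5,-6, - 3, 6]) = [ - 10, - 10, - 6.53, - 6, - 5, - 3, - 3, -1.69,-9/16, 2, 4,5, 6, 6,8]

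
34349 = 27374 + 6975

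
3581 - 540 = 3041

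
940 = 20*47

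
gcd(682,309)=1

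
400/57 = 400/57 = 7.02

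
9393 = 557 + 8836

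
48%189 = 48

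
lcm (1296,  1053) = 16848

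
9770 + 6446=16216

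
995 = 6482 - 5487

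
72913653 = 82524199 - 9610546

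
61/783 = 61/783 = 0.08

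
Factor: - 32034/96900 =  - 281/850=-2^( - 1 ) * 5^( - 2)*17^( - 1 ) * 281^1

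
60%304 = 60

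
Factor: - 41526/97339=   -  2^1*3^3*11^ (  -  1)*769^1 * 8849^( - 1)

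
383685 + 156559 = 540244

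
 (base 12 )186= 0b11110110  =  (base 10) 246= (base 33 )7f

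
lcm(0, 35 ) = 0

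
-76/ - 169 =76/169 = 0.45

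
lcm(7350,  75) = 7350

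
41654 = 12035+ 29619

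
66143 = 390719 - 324576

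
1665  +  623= 2288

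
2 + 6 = 8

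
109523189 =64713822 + 44809367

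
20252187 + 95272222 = 115524409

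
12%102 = 12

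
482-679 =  - 197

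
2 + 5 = 7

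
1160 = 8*145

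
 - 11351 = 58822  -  70173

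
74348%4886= 1058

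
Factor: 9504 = 2^5 * 3^3*11^1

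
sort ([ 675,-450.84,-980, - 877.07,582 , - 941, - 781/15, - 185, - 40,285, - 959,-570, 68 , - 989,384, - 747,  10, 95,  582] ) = [ - 989, - 980 ,-959, - 941 , - 877.07, - 747,-570, - 450.84, - 185,  -  781/15, - 40,10, 68,95, 285, 384,582,582,  675]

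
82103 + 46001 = 128104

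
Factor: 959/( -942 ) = - 2^ ( - 1) * 3^( - 1)*7^1*137^1*157^( - 1) 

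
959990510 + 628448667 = 1588439177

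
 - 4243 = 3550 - 7793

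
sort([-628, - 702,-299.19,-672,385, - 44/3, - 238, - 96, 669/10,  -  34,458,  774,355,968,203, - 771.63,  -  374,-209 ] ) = [-771.63, - 702,-672,-628, - 374,-299.19,-238, - 209, - 96,-34,-44/3 , 669/10, 203,355,385,458, 774,968]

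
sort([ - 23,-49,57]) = [-49,-23,57 ]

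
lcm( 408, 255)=2040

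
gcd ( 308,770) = 154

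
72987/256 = 72987/256 = 285.11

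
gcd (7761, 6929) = 13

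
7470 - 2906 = 4564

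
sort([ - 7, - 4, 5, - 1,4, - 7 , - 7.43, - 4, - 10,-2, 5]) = [  -  10, - 7.43, - 7, - 7, - 4, -4, - 2, - 1,4,5,5] 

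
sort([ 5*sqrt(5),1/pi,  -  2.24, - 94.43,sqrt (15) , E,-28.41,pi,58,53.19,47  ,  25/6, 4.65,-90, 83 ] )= [-94.43,-90 ,-28.41,-2.24,1/pi, E,pi,sqrt( 15), 25/6 , 4.65,5*sqrt(5),47,53.19,58 , 83 ] 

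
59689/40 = 59689/40 =1492.22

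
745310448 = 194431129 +550879319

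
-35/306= - 35/306  =  - 0.11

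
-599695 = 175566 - 775261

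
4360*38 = 165680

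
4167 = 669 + 3498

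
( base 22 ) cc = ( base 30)96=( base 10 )276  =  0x114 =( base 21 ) d3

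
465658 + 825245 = 1290903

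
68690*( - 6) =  -412140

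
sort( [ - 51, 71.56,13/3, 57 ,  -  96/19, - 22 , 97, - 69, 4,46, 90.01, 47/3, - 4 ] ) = [ - 69, - 51, - 22,- 96/19, - 4, 4,13/3, 47/3, 46, 57,71.56, 90.01,  97] 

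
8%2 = 0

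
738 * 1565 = 1154970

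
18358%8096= 2166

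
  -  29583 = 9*( - 3287)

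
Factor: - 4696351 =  - 11^1*426941^1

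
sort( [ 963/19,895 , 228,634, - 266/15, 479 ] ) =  [ -266/15,963/19, 228,479,  634,895 ]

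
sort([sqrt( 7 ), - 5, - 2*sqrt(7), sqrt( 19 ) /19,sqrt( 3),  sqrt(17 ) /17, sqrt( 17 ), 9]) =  [ - 2*sqrt( 7 ), - 5,sqrt(19)/19,sqrt( 17 ) /17,sqrt (3) , sqrt (7), sqrt (17 ),9] 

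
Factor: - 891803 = -11^1 * 17^1*19^1*251^1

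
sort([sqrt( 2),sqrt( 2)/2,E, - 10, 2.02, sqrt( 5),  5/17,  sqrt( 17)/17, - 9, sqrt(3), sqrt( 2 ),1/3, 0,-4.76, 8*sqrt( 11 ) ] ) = [ - 10, - 9, - 4.76 , 0,sqrt( 17 )/17,  5/17,  1/3, sqrt( 2 ) /2,sqrt(2),sqrt( 2),sqrt( 3 ), 2.02  ,  sqrt( 5),  E , 8*sqrt(11) ]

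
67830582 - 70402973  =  - 2572391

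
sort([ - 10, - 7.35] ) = [-10, - 7.35]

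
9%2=1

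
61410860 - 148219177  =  -86808317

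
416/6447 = 416/6447=0.06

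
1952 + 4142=6094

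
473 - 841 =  -368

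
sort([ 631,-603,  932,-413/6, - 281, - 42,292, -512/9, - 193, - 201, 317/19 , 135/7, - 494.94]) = [ - 603, - 494.94, - 281,- 201, - 193,  -  413/6,  -  512/9, - 42,317/19,135/7, 292,631, 932 ] 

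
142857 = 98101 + 44756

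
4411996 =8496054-4084058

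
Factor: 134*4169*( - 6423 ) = -2^1*3^1*11^1*67^1*379^1*2141^1 = -  3588183258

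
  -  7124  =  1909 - 9033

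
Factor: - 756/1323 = -2^2*7^(-1 )  =  - 4/7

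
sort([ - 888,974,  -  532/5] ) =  [-888, - 532/5,974]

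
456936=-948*( - 482)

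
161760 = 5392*30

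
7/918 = 7/918 = 0.01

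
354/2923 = 354/2923 = 0.12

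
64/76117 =64/76117 = 0.00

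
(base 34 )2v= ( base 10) 99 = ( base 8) 143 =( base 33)30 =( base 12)83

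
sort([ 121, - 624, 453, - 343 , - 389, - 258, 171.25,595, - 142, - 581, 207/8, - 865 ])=[ - 865, - 624, - 581, - 389,  -  343, - 258, - 142, 207/8, 121,171.25, 453,  595 ]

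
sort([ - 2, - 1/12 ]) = [ - 2, - 1/12 ] 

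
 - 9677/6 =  - 1613 + 1/6 = - 1612.83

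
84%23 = 15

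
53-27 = 26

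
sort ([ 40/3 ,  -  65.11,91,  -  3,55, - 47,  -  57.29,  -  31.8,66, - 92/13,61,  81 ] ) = [ -65.11, -57.29, - 47, - 31.8,- 92/13,-3,40/3, 55, 61,  66, 81  ,  91 ]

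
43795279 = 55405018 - 11609739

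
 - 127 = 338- 465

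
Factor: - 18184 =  - 2^3 * 2273^1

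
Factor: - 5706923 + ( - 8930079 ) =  - 2^1 * 263^1*  27827^1 = -14637002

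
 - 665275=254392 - 919667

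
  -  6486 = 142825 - 149311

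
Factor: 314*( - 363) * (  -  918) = 104635476 =2^2*3^4*11^2*17^1 * 157^1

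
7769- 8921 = -1152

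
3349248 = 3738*896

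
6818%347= 225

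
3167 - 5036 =-1869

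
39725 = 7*5675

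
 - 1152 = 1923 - 3075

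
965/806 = 1 + 159/806 = 1.20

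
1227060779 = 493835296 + 733225483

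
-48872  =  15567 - 64439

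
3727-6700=-2973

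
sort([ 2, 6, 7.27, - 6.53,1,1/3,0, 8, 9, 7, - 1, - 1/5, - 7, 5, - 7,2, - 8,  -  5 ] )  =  [-8, - 7, - 7,  -  6.53,  -  5, - 1, - 1/5,0 , 1/3, 1, 2, 2, 5, 6, 7,7.27, 8,9] 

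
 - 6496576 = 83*( - 78272)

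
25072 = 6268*4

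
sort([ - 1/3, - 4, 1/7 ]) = [ - 4,-1/3,1/7 ] 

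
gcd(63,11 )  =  1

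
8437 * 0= 0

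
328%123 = 82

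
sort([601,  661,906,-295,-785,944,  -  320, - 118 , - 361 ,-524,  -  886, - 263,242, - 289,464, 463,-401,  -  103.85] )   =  [ - 886, - 785,-524, - 401 , - 361, - 320, - 295, - 289,-263, - 118, - 103.85, 242,463,464, 601,661,906,944 ]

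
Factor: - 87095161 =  - 1997^1*43613^1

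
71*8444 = 599524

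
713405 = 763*935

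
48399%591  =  528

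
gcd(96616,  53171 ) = 1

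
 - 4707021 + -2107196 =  -6814217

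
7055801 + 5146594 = 12202395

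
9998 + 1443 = 11441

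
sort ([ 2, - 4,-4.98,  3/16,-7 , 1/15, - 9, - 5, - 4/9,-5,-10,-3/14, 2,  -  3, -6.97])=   [ -10,-9, - 7,-6.97,  -  5,  -  5, - 4.98, - 4, - 3 , - 4/9,  -  3/14 , 1/15, 3/16, 2, 2] 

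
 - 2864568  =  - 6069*472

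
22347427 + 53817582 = 76165009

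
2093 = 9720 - 7627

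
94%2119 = 94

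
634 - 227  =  407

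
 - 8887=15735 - 24622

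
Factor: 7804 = 2^2*1951^1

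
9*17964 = 161676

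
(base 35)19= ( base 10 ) 44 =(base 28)1G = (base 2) 101100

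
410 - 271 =139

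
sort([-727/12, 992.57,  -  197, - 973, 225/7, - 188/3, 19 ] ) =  [ -973, - 197,  -  188/3 ,-727/12 , 19,225/7, 992.57] 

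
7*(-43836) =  - 306852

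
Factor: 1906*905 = 1724930= 2^1*5^1*181^1*953^1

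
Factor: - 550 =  - 2^1 * 5^2*11^1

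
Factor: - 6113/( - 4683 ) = 3^ ( - 1)*7^(-1 )*223^( - 1) *6113^1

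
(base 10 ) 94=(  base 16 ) 5e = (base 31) 31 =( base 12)7A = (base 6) 234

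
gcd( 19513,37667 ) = 1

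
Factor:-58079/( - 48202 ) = 8297/6886  =  2^( - 1 ) * 11^( - 1 ) *313^(-1)*8297^1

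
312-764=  - 452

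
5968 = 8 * 746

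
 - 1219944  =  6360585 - 7580529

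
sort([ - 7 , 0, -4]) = [ - 7, - 4,0 ]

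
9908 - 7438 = 2470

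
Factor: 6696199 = 101^1*167^1*397^1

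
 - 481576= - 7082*68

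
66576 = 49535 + 17041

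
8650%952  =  82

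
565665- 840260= -274595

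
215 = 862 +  - 647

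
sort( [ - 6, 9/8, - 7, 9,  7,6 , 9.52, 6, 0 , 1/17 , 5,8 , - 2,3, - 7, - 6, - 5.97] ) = [ - 7,-7 , - 6, - 6, - 5.97, - 2 , 0, 1/17, 9/8, 3 , 5,  6,6,7,8, 9,9.52]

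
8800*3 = 26400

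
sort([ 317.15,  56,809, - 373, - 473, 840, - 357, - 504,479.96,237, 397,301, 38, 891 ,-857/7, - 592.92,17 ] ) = [ - 592.92, - 504, - 473, - 373,-357, - 857/7,  17, 38,56, 237,301,317.15,397 , 479.96 , 809 , 840,  891] 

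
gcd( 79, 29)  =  1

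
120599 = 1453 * 83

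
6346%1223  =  231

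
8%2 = 0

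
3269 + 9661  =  12930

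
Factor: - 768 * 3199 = -2456832 = -2^8*3^1*7^1*457^1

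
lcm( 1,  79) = 79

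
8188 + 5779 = 13967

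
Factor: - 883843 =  - 103^1*8581^1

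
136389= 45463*3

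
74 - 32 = 42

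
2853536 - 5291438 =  - 2437902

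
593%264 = 65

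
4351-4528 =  - 177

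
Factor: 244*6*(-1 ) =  - 2^3* 3^1 * 61^1 = -1464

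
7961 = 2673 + 5288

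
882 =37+845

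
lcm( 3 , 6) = 6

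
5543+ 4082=9625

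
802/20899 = 802/20899 = 0.04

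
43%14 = 1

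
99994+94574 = 194568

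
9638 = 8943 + 695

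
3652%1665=322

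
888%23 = 14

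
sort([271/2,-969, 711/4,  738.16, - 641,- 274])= [ - 969, - 641, - 274,271/2, 711/4, 738.16]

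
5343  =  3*1781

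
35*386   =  13510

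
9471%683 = 592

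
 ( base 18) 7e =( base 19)77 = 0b10001100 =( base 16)8c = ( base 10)140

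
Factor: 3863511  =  3^3*143093^1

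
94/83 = 94/83 =1.13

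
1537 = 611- - 926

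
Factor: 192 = 2^6*3^1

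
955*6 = 5730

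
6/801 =2/267 = 0.01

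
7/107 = 7/107 = 0.07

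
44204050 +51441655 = 95645705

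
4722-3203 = 1519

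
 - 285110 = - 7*40730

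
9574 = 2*4787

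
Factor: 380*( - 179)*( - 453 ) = 2^2 * 3^1 * 5^1*19^1*151^1*179^1= 30813060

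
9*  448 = 4032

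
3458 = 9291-5833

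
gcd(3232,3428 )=4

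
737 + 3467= 4204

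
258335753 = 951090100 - 692754347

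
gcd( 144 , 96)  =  48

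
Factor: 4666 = 2^1*2333^1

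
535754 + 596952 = 1132706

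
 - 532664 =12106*(  -  44 )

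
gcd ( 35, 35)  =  35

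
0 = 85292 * 0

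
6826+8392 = 15218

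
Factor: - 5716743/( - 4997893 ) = 3^1*17^1 * 19^(-1)*197^1*569^1 *263047^( - 1 )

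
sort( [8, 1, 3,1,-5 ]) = [ - 5,1,1,3,8]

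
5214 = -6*(-869) 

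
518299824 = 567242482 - 48942658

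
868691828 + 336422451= 1205114279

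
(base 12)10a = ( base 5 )1104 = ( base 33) 4m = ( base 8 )232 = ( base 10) 154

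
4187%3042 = 1145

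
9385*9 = 84465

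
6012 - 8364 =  - 2352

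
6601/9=733 + 4/9=733.44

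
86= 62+24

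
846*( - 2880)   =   - 2436480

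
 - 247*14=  - 3458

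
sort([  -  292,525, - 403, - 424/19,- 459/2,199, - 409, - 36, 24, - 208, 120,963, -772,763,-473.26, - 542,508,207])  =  [ - 772,-542, - 473.26,-409, - 403, - 292, - 459/2, - 208, - 36,  -  424/19,24, 120,199,207,508, 525,763, 963]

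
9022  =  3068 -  - 5954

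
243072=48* 5064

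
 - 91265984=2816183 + - 94082167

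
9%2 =1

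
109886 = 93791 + 16095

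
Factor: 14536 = 2^3*23^1 * 79^1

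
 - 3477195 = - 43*80865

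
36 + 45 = 81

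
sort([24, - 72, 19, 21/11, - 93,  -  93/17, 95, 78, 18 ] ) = [ - 93, - 72, - 93/17,21/11, 18, 19, 24, 78,95] 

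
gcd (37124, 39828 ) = 4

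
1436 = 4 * 359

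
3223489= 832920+2390569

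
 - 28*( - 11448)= 320544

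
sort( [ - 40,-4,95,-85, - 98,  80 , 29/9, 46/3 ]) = [ - 98, - 85, - 40,  -  4,29/9,46/3, 80,95 ]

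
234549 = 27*8687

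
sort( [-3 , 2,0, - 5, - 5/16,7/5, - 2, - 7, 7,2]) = [ - 7 , - 5, - 3, - 2,-5/16,  0,7/5, 2, 2 , 7]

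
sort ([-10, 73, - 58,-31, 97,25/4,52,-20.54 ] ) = [-58, - 31,-20.54, - 10,25/4,52, 73, 97] 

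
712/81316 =178/20329 =0.01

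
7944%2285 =1089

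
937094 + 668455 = 1605549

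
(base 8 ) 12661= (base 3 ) 21121200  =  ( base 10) 5553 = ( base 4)1112301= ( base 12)3269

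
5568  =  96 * 58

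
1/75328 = 1/75328=0.00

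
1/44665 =1/44665 = 0.00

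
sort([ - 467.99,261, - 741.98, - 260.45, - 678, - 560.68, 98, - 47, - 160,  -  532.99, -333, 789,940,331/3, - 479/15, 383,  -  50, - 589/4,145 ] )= [ - 741.98, - 678, - 560.68, - 532.99, - 467.99, - 333, - 260.45, -160,  -  589/4, - 50, - 47, - 479/15,98,331/3,145,261,383, 789, 940 ] 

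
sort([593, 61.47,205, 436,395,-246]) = [ - 246,61.47,  205 , 395,436,593]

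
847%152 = 87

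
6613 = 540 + 6073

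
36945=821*45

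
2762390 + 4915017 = 7677407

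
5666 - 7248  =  -1582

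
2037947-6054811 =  - 4016864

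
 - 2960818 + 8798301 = 5837483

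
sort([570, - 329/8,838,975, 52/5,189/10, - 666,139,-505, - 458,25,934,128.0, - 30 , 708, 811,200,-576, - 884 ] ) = [ - 884,-666,  -  576,-505, - 458, - 329/8 , - 30,52/5,189/10, 25, 128.0, 139,200,570, 708,811,838,934,975] 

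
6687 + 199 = 6886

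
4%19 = 4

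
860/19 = 45+5/19 = 45.26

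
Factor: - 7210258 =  - 2^1*11^1*327739^1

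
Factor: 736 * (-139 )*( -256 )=2^13*23^1* 139^1 = 26189824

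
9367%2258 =335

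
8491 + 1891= 10382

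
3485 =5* 697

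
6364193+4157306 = 10521499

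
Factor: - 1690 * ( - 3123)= 5277870= 2^1*3^2*5^1 * 13^2 * 347^1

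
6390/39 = 163 +11/13 = 163.85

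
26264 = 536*49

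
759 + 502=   1261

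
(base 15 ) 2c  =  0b101010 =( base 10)42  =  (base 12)36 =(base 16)2a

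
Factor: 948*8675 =2^2*3^1*5^2*79^1*347^1 = 8223900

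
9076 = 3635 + 5441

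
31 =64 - 33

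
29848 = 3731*8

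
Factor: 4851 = 3^2*7^2*11^1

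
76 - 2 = 74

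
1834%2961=1834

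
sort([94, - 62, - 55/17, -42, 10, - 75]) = [ -75, - 62, - 42, - 55/17, 10 , 94]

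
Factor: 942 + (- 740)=2^1 * 101^1 = 202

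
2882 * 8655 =24943710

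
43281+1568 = 44849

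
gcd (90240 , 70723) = 1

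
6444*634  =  4085496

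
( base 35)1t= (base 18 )3A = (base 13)4C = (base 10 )64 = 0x40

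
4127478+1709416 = 5836894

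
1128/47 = 24 = 24.00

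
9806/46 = 4903/23=213.17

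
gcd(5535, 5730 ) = 15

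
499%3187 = 499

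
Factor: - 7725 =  -3^1*5^2 * 103^1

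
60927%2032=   1999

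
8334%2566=636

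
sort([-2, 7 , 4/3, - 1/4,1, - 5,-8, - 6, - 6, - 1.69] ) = [-8,-6, - 6, - 5,-2,-1.69, - 1/4,1,4/3, 7 ]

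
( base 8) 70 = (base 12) 48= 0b111000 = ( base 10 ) 56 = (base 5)211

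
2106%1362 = 744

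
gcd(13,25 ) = 1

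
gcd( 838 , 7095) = 1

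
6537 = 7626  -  1089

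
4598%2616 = 1982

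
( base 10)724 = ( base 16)2d4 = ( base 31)NB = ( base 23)18B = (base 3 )222211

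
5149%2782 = 2367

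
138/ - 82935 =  - 46/27645 = -0.00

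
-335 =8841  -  9176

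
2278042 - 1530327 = 747715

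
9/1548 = 1/172=0.01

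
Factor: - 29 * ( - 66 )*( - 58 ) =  - 111012= - 2^2 * 3^1 *11^1 *29^2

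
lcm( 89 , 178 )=178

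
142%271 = 142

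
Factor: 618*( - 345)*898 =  - 2^2*3^2*5^1*23^1*103^1*449^1= - 191462580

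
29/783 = 1/27 = 0.04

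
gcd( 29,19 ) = 1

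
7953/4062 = 1+1297/1354 = 1.96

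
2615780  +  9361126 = 11976906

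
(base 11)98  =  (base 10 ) 107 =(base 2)1101011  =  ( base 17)65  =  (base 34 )35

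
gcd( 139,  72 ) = 1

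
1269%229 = 124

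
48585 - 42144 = 6441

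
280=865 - 585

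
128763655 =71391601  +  57372054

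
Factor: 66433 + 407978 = 3^1 * 7^1 * 19^1 * 29^1*41^1 = 474411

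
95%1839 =95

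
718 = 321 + 397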